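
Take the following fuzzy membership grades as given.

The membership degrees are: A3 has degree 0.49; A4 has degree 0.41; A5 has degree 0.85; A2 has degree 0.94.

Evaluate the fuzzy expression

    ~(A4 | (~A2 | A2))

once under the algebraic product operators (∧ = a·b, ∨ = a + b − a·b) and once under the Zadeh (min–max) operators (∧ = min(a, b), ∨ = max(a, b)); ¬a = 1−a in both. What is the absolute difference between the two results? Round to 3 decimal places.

Under algebraic product:
  ~A2 = 1 − 0.9400 = 0.0600
  ~A2 | A2 = a + b − a·b on (0.0600, 0.9400) = 0.9436
  A4 | (~A2 | A2) = a + b − a·b on (0.4100, 0.9436) = 0.9667
  ~(A4 | (~A2 | A2)) = 1 − 0.9667 = 0.0333
  → value = 0.0333
Under Zadeh (min–max):
  ~A2 = 1 − 0.94 = 0.06
  ~A2 | A2 = max(a, b) on (0.06, 0.94) = 0.94
  A4 | (~A2 | A2) = max(a, b) on (0.41, 0.94) = 0.94
  ~(A4 | (~A2 | A2)) = 1 − 0.94 = 0.06
  → value = 0.0600
|0.0333 − 0.0600| = 0.027

0.027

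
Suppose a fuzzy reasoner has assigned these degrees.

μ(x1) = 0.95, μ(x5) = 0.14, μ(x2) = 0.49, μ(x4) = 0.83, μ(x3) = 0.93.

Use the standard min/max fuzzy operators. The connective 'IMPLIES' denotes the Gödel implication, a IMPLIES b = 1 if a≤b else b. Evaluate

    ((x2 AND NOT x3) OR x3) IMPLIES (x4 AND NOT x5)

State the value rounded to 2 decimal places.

NOT x3 = 1 − 0.93 = 0.07
x2 AND NOT x3 = min(a, b) on (0.49, 0.07) = 0.07
(x2 AND NOT x3) OR x3 = max(a, b) on (0.07, 0.93) = 0.93
NOT x5 = 1 − 0.14 = 0.86
x4 AND NOT x5 = min(a, b) on (0.83, 0.86) = 0.83
((x2 AND NOT x3) OR x3) IMPLIES (x4 AND NOT x5)  [Gödel: 1 if a≤b else b] with a=0.93, b=0.83 → 0.83

0.83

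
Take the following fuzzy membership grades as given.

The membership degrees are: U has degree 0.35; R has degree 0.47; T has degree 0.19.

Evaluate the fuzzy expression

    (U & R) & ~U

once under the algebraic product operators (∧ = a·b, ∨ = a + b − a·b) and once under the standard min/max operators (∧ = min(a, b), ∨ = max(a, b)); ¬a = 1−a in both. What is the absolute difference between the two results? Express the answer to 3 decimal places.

0.243

Under algebraic product:
  U & R = a·b on (0.3500, 0.4700) = 0.1645
  ~U = 1 − 0.3500 = 0.6500
  (U & R) & ~U = a·b on (0.1645, 0.6500) = 0.1069
  → value = 0.1069
Under standard min/max:
  U & R = min(a, b) on (0.35, 0.47) = 0.35
  ~U = 1 − 0.35 = 0.65
  (U & R) & ~U = min(a, b) on (0.35, 0.65) = 0.35
  → value = 0.3500
|0.1069 − 0.3500| = 0.243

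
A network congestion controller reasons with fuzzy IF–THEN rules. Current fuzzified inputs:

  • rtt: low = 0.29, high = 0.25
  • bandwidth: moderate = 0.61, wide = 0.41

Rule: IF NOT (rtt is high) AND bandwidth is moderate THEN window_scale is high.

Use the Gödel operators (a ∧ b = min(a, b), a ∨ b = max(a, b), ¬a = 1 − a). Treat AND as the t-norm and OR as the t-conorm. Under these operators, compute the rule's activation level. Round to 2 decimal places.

0.61

firing strength: ¬high=1−0.25=0.75, moderate=0.61; AND[min(a, b)] → w = 0.61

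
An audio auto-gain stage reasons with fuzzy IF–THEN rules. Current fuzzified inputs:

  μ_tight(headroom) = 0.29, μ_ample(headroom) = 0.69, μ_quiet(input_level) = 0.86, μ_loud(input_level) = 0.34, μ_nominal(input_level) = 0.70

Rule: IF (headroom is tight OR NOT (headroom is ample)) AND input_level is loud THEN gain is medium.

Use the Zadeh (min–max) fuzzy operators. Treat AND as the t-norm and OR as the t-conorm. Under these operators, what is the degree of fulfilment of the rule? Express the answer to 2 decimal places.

firing strength: (tight=0.29 OR ¬ample=1−0.69=0.31) = 0.31; AND[min(a, b)] with loud=0.34 → w = 0.31

0.31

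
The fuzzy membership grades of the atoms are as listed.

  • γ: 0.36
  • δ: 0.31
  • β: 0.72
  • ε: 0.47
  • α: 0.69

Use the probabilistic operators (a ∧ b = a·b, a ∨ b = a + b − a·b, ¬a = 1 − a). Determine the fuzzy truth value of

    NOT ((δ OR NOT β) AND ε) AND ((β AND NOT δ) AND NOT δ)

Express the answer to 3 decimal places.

NOT β = 1 − 0.7200 = 0.2800
δ OR NOT β = a + b − a·b on (0.3100, 0.2800) = 0.5032
(δ OR NOT β) AND ε = a·b on (0.5032, 0.4700) = 0.2365
NOT ((δ OR NOT β) AND ε) = 1 − 0.2365 = 0.7635
NOT δ = 1 − 0.3100 = 0.6900
β AND NOT δ = a·b on (0.7200, 0.6900) = 0.4968
NOT δ = 1 − 0.3100 = 0.6900
(β AND NOT δ) AND NOT δ = a·b on (0.4968, 0.6900) = 0.3428
NOT ((δ OR NOT β) AND ε) AND ((β AND NOT δ) AND NOT δ) = a·b on (0.7635, 0.3428) = 0.2617

0.262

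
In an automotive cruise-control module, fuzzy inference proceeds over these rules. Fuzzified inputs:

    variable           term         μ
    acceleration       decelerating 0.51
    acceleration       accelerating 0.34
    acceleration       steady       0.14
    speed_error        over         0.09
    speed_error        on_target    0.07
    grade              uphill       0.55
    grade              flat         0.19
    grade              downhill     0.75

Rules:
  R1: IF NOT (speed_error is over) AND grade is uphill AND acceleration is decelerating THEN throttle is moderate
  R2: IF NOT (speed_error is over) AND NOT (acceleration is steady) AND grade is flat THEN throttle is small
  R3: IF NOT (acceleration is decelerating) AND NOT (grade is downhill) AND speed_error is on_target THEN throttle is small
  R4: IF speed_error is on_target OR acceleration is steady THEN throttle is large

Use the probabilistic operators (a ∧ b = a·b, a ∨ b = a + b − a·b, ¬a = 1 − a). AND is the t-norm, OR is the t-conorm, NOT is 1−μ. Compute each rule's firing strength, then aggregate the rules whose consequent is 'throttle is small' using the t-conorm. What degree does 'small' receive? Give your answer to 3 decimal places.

0.156

R1: ¬over=1−0.09=0.91, uphill=0.55, decelerating=0.51; AND[a·b] → w = 0.2553
R2: ¬over=1−0.09=0.91, ¬steady=1−0.14=0.86, flat=0.19; AND[a·b] → w = 0.1487
R3: ¬decelerating=1−0.51=0.49, ¬downhill=1−0.75=0.25, on_target=0.07; AND[a·b] → w = 0.0086
R4: on_target=0.07, steady=0.14; OR[a + b − a·b] → w = 0.2002
Rules with consequent 'small': {R2, R3} → strengths 0.1487, 0.0086
Aggregate via t-conorm [a + b − a·b]: 0.1560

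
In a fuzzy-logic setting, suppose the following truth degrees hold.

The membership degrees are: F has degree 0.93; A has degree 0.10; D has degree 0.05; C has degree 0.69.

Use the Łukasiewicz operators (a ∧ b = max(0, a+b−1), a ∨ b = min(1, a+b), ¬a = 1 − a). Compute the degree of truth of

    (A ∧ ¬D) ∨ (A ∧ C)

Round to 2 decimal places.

¬D = 1 − 0.05 = 0.95
A ∧ ¬D = max(0, a+b−1) on (0.10, 0.95) = 0.05
A ∧ C = max(0, a+b−1) on (0.10, 0.69) = 0.00
(A ∧ ¬D) ∨ (A ∧ C) = min(1, a+b) on (0.05, 0.00) = 0.05

0.05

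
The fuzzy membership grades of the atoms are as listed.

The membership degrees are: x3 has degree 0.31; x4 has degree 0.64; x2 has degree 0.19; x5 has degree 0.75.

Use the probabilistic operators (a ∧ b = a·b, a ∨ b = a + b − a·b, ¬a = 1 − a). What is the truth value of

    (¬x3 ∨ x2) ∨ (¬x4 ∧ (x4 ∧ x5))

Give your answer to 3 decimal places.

¬x3 = 1 − 0.3100 = 0.6900
¬x3 ∨ x2 = a + b − a·b on (0.6900, 0.1900) = 0.7489
¬x4 = 1 − 0.6400 = 0.3600
x4 ∧ x5 = a·b on (0.6400, 0.7500) = 0.4800
¬x4 ∧ (x4 ∧ x5) = a·b on (0.3600, 0.4800) = 0.1728
(¬x3 ∨ x2) ∨ (¬x4 ∧ (x4 ∧ x5)) = a + b − a·b on (0.7489, 0.1728) = 0.7923

0.792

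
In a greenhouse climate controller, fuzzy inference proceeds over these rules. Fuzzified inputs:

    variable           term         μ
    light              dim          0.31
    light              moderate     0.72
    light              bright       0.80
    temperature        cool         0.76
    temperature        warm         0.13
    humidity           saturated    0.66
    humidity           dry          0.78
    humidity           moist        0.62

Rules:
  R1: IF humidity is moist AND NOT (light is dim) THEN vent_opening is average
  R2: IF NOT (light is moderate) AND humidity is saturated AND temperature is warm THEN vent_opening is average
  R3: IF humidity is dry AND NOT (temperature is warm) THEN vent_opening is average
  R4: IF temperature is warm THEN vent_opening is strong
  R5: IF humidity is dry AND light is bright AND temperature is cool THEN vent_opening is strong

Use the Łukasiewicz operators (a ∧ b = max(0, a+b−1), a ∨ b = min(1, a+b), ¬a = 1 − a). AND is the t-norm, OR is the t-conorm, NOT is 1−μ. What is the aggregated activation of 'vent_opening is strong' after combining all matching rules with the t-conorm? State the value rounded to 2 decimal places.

0.47

R1: moist=0.62, ¬dim=1−0.31=0.69; AND[max(0, a+b−1)] → w = 0.31
R2: ¬moderate=1−0.72=0.28, saturated=0.66, warm=0.13; AND[max(0, a+b−1)] → w = 0.00
R3: dry=0.78, ¬warm=1−0.13=0.87; AND[max(0, a+b−1)] → w = 0.65
R4: warm=0.13 → w = 0.13
R5: dry=0.78, bright=0.80, cool=0.76; AND[max(0, a+b−1)] → w = 0.34
Rules with consequent 'strong': {R4, R5} → strengths 0.13, 0.34
Aggregate via t-conorm [min(1, a+b)]: 0.47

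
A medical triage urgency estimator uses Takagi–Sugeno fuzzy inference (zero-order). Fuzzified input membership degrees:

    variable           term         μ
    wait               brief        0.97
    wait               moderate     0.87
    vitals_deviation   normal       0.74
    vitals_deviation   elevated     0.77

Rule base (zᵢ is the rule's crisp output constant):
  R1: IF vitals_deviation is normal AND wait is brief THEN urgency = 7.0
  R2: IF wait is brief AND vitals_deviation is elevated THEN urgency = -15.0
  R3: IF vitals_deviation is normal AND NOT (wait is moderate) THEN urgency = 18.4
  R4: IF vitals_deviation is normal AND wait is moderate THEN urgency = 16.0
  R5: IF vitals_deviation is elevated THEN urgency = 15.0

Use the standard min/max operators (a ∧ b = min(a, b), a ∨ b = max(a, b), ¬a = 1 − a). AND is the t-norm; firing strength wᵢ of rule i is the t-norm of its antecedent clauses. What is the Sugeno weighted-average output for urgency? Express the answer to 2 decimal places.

R1 (z=7.0): normal=0.74, brief=0.97; AND[min(a, b)] → w = 0.74
R2 (z=-15.0): brief=0.97, elevated=0.77; AND[min(a, b)] → w = 0.77
R3 (z=18.4): normal=0.74, ¬moderate=1−0.87=0.13; AND[min(a, b)] → w = 0.13
R4 (z=16.0): normal=0.74, moderate=0.87; AND[min(a, b)] → w = 0.74
R5 (z=15.0): elevated=0.77 → w = 0.77
Weighted average = (0.74·7.0 + 0.77·-15.0 + 0.13·18.4 + 0.74·16.0 + 0.77·15.0) / (0.74 + 0.77 + 0.13 + 0.74 + 0.77)
  = 19.4120 / 3.1500 = 6.16

6.16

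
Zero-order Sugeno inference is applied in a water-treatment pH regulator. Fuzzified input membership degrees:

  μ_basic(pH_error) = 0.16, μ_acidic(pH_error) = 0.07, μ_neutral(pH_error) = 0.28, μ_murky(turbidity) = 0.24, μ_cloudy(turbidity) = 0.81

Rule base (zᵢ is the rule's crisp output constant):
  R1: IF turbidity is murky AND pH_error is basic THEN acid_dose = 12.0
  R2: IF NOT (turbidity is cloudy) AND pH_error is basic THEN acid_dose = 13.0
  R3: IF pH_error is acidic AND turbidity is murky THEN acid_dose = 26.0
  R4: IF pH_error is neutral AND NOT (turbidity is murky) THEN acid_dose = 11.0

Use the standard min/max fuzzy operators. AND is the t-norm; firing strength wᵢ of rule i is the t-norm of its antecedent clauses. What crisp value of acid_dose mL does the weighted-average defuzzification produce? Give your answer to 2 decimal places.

R1 (z=12.0): murky=0.24, basic=0.16; AND[min(a, b)] → w = 0.16
R2 (z=13.0): ¬cloudy=1−0.81=0.19, basic=0.16; AND[min(a, b)] → w = 0.16
R3 (z=26.0): acidic=0.07, murky=0.24; AND[min(a, b)] → w = 0.07
R4 (z=11.0): neutral=0.28, ¬murky=1−0.24=0.76; AND[min(a, b)] → w = 0.28
Weighted average = (0.16·12.0 + 0.16·13.0 + 0.07·26.0 + 0.28·11.0) / (0.16 + 0.16 + 0.07 + 0.28)
  = 8.9000 / 0.6700 = 13.28

13.28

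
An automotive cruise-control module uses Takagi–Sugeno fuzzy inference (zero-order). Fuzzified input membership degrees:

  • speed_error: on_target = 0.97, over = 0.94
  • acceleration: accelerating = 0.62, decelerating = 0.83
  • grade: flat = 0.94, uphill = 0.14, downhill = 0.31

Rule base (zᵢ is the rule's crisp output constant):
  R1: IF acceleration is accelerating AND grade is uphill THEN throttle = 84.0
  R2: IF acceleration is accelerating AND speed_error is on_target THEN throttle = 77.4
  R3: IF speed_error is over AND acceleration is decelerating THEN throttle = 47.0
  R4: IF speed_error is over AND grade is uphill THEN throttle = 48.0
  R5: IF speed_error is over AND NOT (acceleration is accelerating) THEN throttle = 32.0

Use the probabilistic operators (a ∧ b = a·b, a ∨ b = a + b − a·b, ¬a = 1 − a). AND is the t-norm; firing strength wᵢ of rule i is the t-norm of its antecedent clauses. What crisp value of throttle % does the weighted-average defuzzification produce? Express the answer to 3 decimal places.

R1 (z=84.0): accelerating=0.62, uphill=0.14; AND[a·b] → w = 0.0868
R2 (z=77.4): accelerating=0.62, on_target=0.97; AND[a·b] → w = 0.6014
R3 (z=47.0): over=0.94, decelerating=0.83; AND[a·b] → w = 0.7802
R4 (z=48.0): over=0.94, uphill=0.14; AND[a·b] → w = 0.1316
R5 (z=32.0): over=0.94, ¬accelerating=1−0.62=0.38; AND[a·b] → w = 0.3572
Weighted average = (0.0868·84.0 + 0.6014·77.4 + 0.7802·47.0 + 0.1316·48.0 + 0.3572·32.0) / (0.0868 + 0.6014 + 0.7802 + 0.1316 + 0.3572)
  = 108.2562 / 1.9572 = 55.312

55.312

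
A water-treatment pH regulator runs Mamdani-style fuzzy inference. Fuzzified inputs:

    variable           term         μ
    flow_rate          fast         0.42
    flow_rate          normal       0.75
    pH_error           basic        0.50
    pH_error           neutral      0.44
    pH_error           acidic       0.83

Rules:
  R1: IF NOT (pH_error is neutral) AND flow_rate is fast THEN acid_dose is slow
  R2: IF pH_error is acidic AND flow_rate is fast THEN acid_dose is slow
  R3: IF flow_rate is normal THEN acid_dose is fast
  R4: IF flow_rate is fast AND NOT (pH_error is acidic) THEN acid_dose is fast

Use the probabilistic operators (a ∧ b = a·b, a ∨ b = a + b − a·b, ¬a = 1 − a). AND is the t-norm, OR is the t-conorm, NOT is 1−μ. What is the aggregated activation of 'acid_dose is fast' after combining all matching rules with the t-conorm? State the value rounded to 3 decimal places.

R1: ¬neutral=1−0.44=0.56, fast=0.42; AND[a·b] → w = 0.2352
R2: acidic=0.83, fast=0.42; AND[a·b] → w = 0.3486
R3: normal=0.75 → w = 0.7500
R4: fast=0.42, ¬acidic=1−0.83=0.17; AND[a·b] → w = 0.0714
Rules with consequent 'fast': {R3, R4} → strengths 0.7500, 0.0714
Aggregate via t-conorm [a + b − a·b]: 0.7679

0.768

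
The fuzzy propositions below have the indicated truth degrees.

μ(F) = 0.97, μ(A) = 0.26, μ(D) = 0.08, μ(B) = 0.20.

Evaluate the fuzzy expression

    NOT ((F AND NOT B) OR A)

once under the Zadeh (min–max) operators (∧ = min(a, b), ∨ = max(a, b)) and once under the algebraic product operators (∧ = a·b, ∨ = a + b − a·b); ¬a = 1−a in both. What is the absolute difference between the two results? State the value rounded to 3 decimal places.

0.034

Under Zadeh (min–max):
  NOT B = 1 − 0.20 = 0.80
  F AND NOT B = min(a, b) on (0.97, 0.80) = 0.80
  (F AND NOT B) OR A = max(a, b) on (0.80, 0.26) = 0.80
  NOT ((F AND NOT B) OR A) = 1 − 0.80 = 0.20
  → value = 0.2000
Under algebraic product:
  NOT B = 1 − 0.2000 = 0.8000
  F AND NOT B = a·b on (0.9700, 0.8000) = 0.7760
  (F AND NOT B) OR A = a + b − a·b on (0.7760, 0.2600) = 0.8342
  NOT ((F AND NOT B) OR A) = 1 − 0.8342 = 0.1658
  → value = 0.1658
|0.2000 − 0.1658| = 0.034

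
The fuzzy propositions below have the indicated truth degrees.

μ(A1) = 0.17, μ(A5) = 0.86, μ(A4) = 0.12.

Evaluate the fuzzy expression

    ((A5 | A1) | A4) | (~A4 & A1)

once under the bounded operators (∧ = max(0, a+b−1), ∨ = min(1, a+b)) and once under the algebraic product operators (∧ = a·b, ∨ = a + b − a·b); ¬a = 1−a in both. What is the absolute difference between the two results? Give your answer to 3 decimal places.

0.087

Under bounded:
  A5 | A1 = min(1, a+b) on (0.86, 0.17) = 1.00
  (A5 | A1) | A4 = min(1, a+b) on (1.00, 0.12) = 1.00
  ~A4 = 1 − 0.12 = 0.88
  ~A4 & A1 = max(0, a+b−1) on (0.88, 0.17) = 0.05
  ((A5 | A1) | A4) | (~A4 & A1) = min(1, a+b) on (1.00, 0.05) = 1.00
  → value = 1.0000
Under algebraic product:
  A5 | A1 = a + b − a·b on (0.8600, 0.1700) = 0.8838
  (A5 | A1) | A4 = a + b − a·b on (0.8838, 0.1200) = 0.8977
  ~A4 = 1 − 0.1200 = 0.8800
  ~A4 & A1 = a·b on (0.8800, 0.1700) = 0.1496
  ((A5 | A1) | A4) | (~A4 & A1) = a + b − a·b on (0.8977, 0.1496) = 0.9130
  → value = 0.9130
|1.0000 − 0.9130| = 0.087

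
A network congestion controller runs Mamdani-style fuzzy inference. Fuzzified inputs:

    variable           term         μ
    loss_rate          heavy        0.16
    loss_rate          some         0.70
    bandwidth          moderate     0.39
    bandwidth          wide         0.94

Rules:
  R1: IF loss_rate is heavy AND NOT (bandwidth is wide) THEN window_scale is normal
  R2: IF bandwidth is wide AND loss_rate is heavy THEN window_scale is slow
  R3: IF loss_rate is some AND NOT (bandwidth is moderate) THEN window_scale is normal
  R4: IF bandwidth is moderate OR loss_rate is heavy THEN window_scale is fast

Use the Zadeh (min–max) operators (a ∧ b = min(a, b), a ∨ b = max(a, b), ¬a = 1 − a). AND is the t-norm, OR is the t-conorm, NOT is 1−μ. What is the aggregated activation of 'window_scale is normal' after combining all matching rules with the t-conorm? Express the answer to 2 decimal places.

R1: heavy=0.16, ¬wide=1−0.94=0.06; AND[min(a, b)] → w = 0.06
R2: wide=0.94, heavy=0.16; AND[min(a, b)] → w = 0.16
R3: some=0.70, ¬moderate=1−0.39=0.61; AND[min(a, b)] → w = 0.61
R4: moderate=0.39, heavy=0.16; OR[max(a, b)] → w = 0.39
Rules with consequent 'normal': {R1, R3} → strengths 0.06, 0.61
Aggregate via t-conorm [max(a, b)]: 0.61

0.61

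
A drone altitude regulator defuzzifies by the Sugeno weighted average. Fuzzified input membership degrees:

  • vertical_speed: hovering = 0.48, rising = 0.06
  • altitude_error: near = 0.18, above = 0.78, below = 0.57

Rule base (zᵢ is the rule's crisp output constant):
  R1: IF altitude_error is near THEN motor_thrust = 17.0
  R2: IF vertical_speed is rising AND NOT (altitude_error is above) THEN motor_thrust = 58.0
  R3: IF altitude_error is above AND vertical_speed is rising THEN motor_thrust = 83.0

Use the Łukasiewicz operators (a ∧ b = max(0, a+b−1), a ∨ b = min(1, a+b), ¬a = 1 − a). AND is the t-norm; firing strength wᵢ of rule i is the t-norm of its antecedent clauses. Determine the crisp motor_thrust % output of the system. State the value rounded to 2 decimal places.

R1 (z=17.0): near=0.18 → w = 0.18
R2 (z=58.0): rising=0.06, ¬above=1−0.78=0.22; AND[max(0, a+b−1)] → w = 0.00
R3 (z=83.0): above=0.78, rising=0.06; AND[max(0, a+b−1)] → w = 0.00
Weighted average = (0.18·17.0 + 0.00·58.0 + 0.00·83.0) / (0.18 + 0.00 + 0.00)
  = 3.0600 / 0.1800 = 17.00

17.00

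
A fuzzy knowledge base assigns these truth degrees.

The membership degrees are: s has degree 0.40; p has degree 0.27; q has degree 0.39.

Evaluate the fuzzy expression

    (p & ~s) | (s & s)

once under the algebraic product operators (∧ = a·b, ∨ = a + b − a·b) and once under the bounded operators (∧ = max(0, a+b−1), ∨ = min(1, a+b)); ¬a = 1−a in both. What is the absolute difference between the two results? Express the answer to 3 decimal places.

Under algebraic product:
  ~s = 1 − 0.4000 = 0.6000
  p & ~s = a·b on (0.2700, 0.6000) = 0.1620
  s & s = a·b on (0.4000, 0.4000) = 0.1600
  (p & ~s) | (s & s) = a + b − a·b on (0.1620, 0.1600) = 0.2961
  → value = 0.2961
Under bounded:
  ~s = 1 − 0.40 = 0.60
  p & ~s = max(0, a+b−1) on (0.27, 0.60) = 0.00
  s & s = max(0, a+b−1) on (0.40, 0.40) = 0.00
  (p & ~s) | (s & s) = min(1, a+b) on (0.00, 0.00) = 0.00
  → value = 0.0000
|0.2961 − 0.0000| = 0.296

0.296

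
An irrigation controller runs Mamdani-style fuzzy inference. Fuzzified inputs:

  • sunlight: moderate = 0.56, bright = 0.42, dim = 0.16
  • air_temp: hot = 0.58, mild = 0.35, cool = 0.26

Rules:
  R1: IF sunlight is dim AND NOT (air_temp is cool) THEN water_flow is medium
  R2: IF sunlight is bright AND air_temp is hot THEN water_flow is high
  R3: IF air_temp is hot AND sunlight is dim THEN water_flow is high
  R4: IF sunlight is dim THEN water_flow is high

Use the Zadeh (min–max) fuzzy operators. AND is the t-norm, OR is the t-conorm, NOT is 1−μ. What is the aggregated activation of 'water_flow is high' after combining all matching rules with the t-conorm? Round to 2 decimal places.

R1: dim=0.16, ¬cool=1−0.26=0.74; AND[min(a, b)] → w = 0.16
R2: bright=0.42, hot=0.58; AND[min(a, b)] → w = 0.42
R3: hot=0.58, dim=0.16; AND[min(a, b)] → w = 0.16
R4: dim=0.16 → w = 0.16
Rules with consequent 'high': {R2, R3, R4} → strengths 0.42, 0.16, 0.16
Aggregate via t-conorm [max(a, b)]: 0.42

0.42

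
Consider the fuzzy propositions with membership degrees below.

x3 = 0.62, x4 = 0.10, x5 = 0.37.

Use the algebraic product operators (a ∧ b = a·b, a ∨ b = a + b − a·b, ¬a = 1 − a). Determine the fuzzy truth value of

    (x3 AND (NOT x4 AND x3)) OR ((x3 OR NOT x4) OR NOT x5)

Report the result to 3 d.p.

NOT x4 = 1 − 0.1000 = 0.9000
NOT x4 AND x3 = a·b on (0.9000, 0.6200) = 0.5580
x3 AND (NOT x4 AND x3) = a·b on (0.6200, 0.5580) = 0.3460
NOT x4 = 1 − 0.1000 = 0.9000
x3 OR NOT x4 = a + b − a·b on (0.6200, 0.9000) = 0.9620
NOT x5 = 1 − 0.3700 = 0.6300
(x3 OR NOT x4) OR NOT x5 = a + b − a·b on (0.9620, 0.6300) = 0.9859
(x3 AND (NOT x4 AND x3)) OR ((x3 OR NOT x4) OR NOT x5) = a + b − a·b on (0.3460, 0.9859) = 0.9908

0.991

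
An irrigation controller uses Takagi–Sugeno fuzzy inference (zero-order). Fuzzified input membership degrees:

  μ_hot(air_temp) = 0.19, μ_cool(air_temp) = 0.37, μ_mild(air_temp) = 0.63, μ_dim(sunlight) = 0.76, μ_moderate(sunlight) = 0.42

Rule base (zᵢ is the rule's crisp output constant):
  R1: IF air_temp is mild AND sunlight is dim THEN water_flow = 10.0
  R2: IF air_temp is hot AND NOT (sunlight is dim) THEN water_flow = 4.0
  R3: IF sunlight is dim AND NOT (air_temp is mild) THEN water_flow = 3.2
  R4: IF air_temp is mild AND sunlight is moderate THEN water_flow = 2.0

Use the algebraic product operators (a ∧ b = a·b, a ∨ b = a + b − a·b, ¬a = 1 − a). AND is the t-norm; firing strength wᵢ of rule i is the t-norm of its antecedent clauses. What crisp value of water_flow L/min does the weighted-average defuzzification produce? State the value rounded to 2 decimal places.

5.98

R1 (z=10.0): mild=0.63, dim=0.76; AND[a·b] → w = 0.4788
R2 (z=4.0): hot=0.19, ¬dim=1−0.76=0.24; AND[a·b] → w = 0.0456
R3 (z=3.2): dim=0.76, ¬mild=1−0.63=0.37; AND[a·b] → w = 0.2812
R4 (z=2.0): mild=0.63, moderate=0.42; AND[a·b] → w = 0.2646
Weighted average = (0.4788·10.0 + 0.0456·4.0 + 0.2812·3.2 + 0.2646·2.0) / (0.4788 + 0.0456 + 0.2812 + 0.2646)
  = 6.3994 / 1.0702 = 5.98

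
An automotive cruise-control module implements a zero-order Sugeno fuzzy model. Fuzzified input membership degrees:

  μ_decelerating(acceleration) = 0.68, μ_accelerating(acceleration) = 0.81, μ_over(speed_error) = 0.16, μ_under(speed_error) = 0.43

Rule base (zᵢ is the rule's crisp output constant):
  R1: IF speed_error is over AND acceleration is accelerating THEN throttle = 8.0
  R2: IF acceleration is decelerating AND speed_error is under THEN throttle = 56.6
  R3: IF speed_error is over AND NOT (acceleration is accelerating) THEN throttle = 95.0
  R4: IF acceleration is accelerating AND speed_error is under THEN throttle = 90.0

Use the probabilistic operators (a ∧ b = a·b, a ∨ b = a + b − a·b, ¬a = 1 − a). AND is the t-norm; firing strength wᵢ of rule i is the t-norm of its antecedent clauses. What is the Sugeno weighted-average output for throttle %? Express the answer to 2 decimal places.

R1 (z=8.0): over=0.16, accelerating=0.81; AND[a·b] → w = 0.1296
R2 (z=56.6): decelerating=0.68, under=0.43; AND[a·b] → w = 0.2924
R3 (z=95.0): over=0.16, ¬accelerating=1−0.81=0.19; AND[a·b] → w = 0.0304
R4 (z=90.0): accelerating=0.81, under=0.43; AND[a·b] → w = 0.3483
Weighted average = (0.1296·8.0 + 0.2924·56.6 + 0.0304·95.0 + 0.3483·90.0) / (0.1296 + 0.2924 + 0.0304 + 0.3483)
  = 51.8216 / 0.8007 = 64.72

64.72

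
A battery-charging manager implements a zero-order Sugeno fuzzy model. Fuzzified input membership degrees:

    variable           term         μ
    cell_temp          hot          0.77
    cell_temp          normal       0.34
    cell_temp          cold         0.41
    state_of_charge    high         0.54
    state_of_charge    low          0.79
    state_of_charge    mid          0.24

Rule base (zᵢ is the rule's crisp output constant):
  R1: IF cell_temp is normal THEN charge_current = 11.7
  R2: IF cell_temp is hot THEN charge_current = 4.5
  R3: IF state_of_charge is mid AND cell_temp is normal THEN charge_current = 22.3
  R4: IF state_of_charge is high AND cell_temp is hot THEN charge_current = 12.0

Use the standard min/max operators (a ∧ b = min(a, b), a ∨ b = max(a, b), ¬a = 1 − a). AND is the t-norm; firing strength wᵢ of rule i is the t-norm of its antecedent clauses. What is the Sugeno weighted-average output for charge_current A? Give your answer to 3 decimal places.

10.198

R1 (z=11.7): normal=0.34 → w = 0.34
R2 (z=4.5): hot=0.77 → w = 0.77
R3 (z=22.3): mid=0.24, normal=0.34; AND[min(a, b)] → w = 0.24
R4 (z=12.0): high=0.54, hot=0.77; AND[min(a, b)] → w = 0.54
Weighted average = (0.34·11.7 + 0.77·4.5 + 0.24·22.3 + 0.54·12.0) / (0.34 + 0.77 + 0.24 + 0.54)
  = 19.2750 / 1.8900 = 10.198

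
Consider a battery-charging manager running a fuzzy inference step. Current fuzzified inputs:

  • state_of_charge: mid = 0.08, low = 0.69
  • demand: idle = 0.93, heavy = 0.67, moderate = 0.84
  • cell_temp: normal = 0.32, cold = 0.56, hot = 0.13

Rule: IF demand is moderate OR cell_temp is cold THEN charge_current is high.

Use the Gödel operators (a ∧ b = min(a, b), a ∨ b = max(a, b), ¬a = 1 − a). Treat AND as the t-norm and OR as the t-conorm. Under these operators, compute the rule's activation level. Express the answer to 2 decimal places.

firing strength: moderate=0.84, cold=0.56; OR[max(a, b)] → w = 0.84

0.84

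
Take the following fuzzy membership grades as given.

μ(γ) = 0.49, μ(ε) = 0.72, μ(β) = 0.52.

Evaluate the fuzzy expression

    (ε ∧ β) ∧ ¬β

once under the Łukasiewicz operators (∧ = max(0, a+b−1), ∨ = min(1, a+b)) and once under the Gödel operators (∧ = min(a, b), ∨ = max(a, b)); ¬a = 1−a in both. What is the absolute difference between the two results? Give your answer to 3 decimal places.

0.480

Under Łukasiewicz:
  ε ∧ β = max(0, a+b−1) on (0.72, 0.52) = 0.24
  ¬β = 1 − 0.52 = 0.48
  (ε ∧ β) ∧ ¬β = max(0, a+b−1) on (0.24, 0.48) = 0.00
  → value = 0.0000
Under Gödel:
  ε ∧ β = min(a, b) on (0.72, 0.52) = 0.52
  ¬β = 1 − 0.52 = 0.48
  (ε ∧ β) ∧ ¬β = min(a, b) on (0.52, 0.48) = 0.48
  → value = 0.4800
|0.0000 − 0.4800| = 0.480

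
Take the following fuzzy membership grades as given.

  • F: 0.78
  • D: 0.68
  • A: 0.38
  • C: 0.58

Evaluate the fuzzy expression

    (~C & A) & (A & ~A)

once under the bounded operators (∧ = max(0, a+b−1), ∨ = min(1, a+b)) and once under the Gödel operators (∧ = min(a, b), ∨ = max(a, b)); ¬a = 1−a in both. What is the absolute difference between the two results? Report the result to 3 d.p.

0.380

Under bounded:
  ~C = 1 − 0.58 = 0.42
  ~C & A = max(0, a+b−1) on (0.42, 0.38) = 0.00
  ~A = 1 − 0.38 = 0.62
  A & ~A = max(0, a+b−1) on (0.38, 0.62) = 0.00
  (~C & A) & (A & ~A) = max(0, a+b−1) on (0.00, 0.00) = 0.00
  → value = 0.0000
Under Gödel:
  ~C = 1 − 0.58 = 0.42
  ~C & A = min(a, b) on (0.42, 0.38) = 0.38
  ~A = 1 − 0.38 = 0.62
  A & ~A = min(a, b) on (0.38, 0.62) = 0.38
  (~C & A) & (A & ~A) = min(a, b) on (0.38, 0.38) = 0.38
  → value = 0.3800
|0.0000 − 0.3800| = 0.380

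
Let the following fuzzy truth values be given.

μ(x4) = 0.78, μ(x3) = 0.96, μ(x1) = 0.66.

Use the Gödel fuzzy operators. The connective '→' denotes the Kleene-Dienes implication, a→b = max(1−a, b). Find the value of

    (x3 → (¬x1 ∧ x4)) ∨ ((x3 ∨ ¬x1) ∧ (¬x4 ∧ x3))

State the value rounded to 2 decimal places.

¬x1 = 1 − 0.66 = 0.34
¬x1 ∧ x4 = min(a, b) on (0.34, 0.78) = 0.34
x3 → (¬x1 ∧ x4)  [Kleene-Dienes: max(1−a, b)] with a=0.96, b=0.34 → 0.34
¬x1 = 1 − 0.66 = 0.34
x3 ∨ ¬x1 = max(a, b) on (0.96, 0.34) = 0.96
¬x4 = 1 − 0.78 = 0.22
¬x4 ∧ x3 = min(a, b) on (0.22, 0.96) = 0.22
(x3 ∨ ¬x1) ∧ (¬x4 ∧ x3) = min(a, b) on (0.96, 0.22) = 0.22
(x3 → (¬x1 ∧ x4)) ∨ ((x3 ∨ ¬x1) ∧ (¬x4 ∧ x3)) = max(a, b) on (0.34, 0.22) = 0.34

0.34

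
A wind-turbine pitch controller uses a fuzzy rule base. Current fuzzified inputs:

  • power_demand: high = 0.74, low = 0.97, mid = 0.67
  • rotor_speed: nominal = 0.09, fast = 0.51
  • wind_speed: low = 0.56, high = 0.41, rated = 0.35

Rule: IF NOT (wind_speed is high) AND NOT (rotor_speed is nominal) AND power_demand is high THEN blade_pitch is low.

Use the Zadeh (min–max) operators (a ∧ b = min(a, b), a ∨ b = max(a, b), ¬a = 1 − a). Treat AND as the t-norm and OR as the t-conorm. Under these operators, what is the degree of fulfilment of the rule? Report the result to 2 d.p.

0.59

firing strength: ¬high=1−0.41=0.59, ¬nominal=1−0.09=0.91, high=0.74; AND[min(a, b)] → w = 0.59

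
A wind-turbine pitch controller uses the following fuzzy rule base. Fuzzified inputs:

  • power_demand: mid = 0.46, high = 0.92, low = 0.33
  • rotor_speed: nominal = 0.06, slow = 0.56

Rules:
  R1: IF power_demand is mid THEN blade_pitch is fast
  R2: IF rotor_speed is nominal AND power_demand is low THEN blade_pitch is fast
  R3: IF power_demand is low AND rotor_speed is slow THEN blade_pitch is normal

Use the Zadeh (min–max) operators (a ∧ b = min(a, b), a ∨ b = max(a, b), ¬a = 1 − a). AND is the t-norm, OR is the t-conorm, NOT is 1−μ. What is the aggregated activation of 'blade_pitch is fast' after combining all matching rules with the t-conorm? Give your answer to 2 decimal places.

0.46

R1: mid=0.46 → w = 0.46
R2: nominal=0.06, low=0.33; AND[min(a, b)] → w = 0.06
R3: low=0.33, slow=0.56; AND[min(a, b)] → w = 0.33
Rules with consequent 'fast': {R1, R2} → strengths 0.46, 0.06
Aggregate via t-conorm [max(a, b)]: 0.46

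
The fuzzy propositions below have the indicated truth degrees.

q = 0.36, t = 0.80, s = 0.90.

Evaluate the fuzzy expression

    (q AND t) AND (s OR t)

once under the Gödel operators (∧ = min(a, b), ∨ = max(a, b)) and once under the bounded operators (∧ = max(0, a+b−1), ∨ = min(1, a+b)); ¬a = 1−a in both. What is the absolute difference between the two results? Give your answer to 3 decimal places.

Under Gödel:
  q AND t = min(a, b) on (0.36, 0.80) = 0.36
  s OR t = max(a, b) on (0.90, 0.80) = 0.90
  (q AND t) AND (s OR t) = min(a, b) on (0.36, 0.90) = 0.36
  → value = 0.3600
Under bounded:
  q AND t = max(0, a+b−1) on (0.36, 0.80) = 0.16
  s OR t = min(1, a+b) on (0.90, 0.80) = 1.00
  (q AND t) AND (s OR t) = max(0, a+b−1) on (0.16, 1.00) = 0.16
  → value = 0.1600
|0.3600 − 0.1600| = 0.200

0.200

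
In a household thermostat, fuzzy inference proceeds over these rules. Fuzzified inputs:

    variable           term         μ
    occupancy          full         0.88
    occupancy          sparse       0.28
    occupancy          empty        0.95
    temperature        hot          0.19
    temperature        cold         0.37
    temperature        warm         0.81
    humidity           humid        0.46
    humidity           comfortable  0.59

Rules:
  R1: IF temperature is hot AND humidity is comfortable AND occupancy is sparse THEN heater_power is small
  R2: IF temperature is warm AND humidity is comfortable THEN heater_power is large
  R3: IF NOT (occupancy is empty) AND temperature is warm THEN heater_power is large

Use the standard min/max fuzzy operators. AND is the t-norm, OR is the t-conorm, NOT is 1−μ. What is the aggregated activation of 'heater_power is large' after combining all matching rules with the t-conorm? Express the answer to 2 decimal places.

R1: hot=0.19, comfortable=0.59, sparse=0.28; AND[min(a, b)] → w = 0.19
R2: warm=0.81, comfortable=0.59; AND[min(a, b)] → w = 0.59
R3: ¬empty=1−0.95=0.05, warm=0.81; AND[min(a, b)] → w = 0.05
Rules with consequent 'large': {R2, R3} → strengths 0.59, 0.05
Aggregate via t-conorm [max(a, b)]: 0.59

0.59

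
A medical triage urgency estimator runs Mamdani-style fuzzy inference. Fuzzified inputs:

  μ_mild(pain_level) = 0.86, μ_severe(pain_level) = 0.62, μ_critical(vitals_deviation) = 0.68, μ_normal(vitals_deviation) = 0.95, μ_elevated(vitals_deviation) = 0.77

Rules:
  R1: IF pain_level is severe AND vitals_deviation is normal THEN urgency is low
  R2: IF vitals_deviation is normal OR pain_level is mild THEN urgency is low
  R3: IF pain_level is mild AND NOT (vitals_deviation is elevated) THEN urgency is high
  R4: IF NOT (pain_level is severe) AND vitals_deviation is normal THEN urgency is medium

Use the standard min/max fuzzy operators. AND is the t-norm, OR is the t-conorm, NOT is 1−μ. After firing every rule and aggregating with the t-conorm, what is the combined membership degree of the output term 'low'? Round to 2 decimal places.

R1: severe=0.62, normal=0.95; AND[min(a, b)] → w = 0.62
R2: normal=0.95, mild=0.86; OR[max(a, b)] → w = 0.95
R3: mild=0.86, ¬elevated=1−0.77=0.23; AND[min(a, b)] → w = 0.23
R4: ¬severe=1−0.62=0.38, normal=0.95; AND[min(a, b)] → w = 0.38
Rules with consequent 'low': {R1, R2} → strengths 0.62, 0.95
Aggregate via t-conorm [max(a, b)]: 0.95

0.95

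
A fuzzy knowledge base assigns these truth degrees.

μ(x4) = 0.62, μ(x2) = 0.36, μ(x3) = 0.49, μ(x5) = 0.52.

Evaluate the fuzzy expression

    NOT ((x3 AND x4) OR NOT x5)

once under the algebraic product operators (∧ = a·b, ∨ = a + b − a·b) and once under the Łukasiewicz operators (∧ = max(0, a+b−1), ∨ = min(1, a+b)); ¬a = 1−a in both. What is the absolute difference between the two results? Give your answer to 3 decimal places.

0.048

Under algebraic product:
  x3 AND x4 = a·b on (0.4900, 0.6200) = 0.3038
  NOT x5 = 1 − 0.5200 = 0.4800
  (x3 AND x4) OR NOT x5 = a + b − a·b on (0.3038, 0.4800) = 0.6380
  NOT ((x3 AND x4) OR NOT x5) = 1 − 0.6380 = 0.3620
  → value = 0.3620
Under Łukasiewicz:
  x3 AND x4 = max(0, a+b−1) on (0.49, 0.62) = 0.11
  NOT x5 = 1 − 0.52 = 0.48
  (x3 AND x4) OR NOT x5 = min(1, a+b) on (0.11, 0.48) = 0.59
  NOT ((x3 AND x4) OR NOT x5) = 1 − 0.59 = 0.41
  → value = 0.4100
|0.3620 − 0.4100| = 0.048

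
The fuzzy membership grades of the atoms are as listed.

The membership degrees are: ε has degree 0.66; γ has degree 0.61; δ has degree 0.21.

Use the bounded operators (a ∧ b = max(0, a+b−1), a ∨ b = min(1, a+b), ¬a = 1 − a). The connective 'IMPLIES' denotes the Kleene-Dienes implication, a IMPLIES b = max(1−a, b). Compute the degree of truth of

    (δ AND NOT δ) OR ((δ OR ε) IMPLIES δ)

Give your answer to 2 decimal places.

NOT δ = 1 − 0.21 = 0.79
δ AND NOT δ = max(0, a+b−1) on (0.21, 0.79) = 0.00
δ OR ε = min(1, a+b) on (0.21, 0.66) = 0.87
(δ OR ε) IMPLIES δ  [Kleene-Dienes: max(1−a, b)] with a=0.87, b=0.21 → 0.21
(δ AND NOT δ) OR ((δ OR ε) IMPLIES δ) = min(1, a+b) on (0.00, 0.21) = 0.21

0.21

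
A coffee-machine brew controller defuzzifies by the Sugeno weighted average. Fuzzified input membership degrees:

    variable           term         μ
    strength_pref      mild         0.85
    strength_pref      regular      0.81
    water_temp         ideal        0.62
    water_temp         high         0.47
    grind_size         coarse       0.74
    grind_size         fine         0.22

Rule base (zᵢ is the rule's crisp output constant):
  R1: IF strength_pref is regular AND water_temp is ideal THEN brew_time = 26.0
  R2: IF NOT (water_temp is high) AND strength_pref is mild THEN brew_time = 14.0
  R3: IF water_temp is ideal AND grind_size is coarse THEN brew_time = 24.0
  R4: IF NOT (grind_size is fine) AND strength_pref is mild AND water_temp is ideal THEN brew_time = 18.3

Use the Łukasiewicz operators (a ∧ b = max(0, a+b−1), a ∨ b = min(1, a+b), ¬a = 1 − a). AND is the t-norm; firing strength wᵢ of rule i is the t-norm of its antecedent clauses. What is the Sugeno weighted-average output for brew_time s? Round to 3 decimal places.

20.926

R1 (z=26.0): regular=0.81, ideal=0.62; AND[max(0, a+b−1)] → w = 0.43
R2 (z=14.0): ¬high=1−0.47=0.53, mild=0.85; AND[max(0, a+b−1)] → w = 0.38
R3 (z=24.0): ideal=0.62, coarse=0.74; AND[max(0, a+b−1)] → w = 0.36
R4 (z=18.3): ¬fine=1−0.22=0.78, mild=0.85, ideal=0.62; AND[max(0, a+b−1)] → w = 0.25
Weighted average = (0.43·26.0 + 0.38·14.0 + 0.36·24.0 + 0.25·18.3) / (0.43 + 0.38 + 0.36 + 0.25)
  = 29.7150 / 1.4200 = 20.926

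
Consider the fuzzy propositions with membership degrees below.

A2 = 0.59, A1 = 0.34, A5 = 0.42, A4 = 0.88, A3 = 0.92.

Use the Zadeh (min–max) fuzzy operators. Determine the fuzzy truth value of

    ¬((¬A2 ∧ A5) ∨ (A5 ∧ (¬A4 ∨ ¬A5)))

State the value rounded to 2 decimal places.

0.58

¬A2 = 1 − 0.59 = 0.41
¬A2 ∧ A5 = min(a, b) on (0.41, 0.42) = 0.41
¬A4 = 1 − 0.88 = 0.12
¬A5 = 1 − 0.42 = 0.58
¬A4 ∨ ¬A5 = max(a, b) on (0.12, 0.58) = 0.58
A5 ∧ (¬A4 ∨ ¬A5) = min(a, b) on (0.42, 0.58) = 0.42
(¬A2 ∧ A5) ∨ (A5 ∧ (¬A4 ∨ ¬A5)) = max(a, b) on (0.41, 0.42) = 0.42
¬((¬A2 ∧ A5) ∨ (A5 ∧ (¬A4 ∨ ¬A5))) = 1 − 0.42 = 0.58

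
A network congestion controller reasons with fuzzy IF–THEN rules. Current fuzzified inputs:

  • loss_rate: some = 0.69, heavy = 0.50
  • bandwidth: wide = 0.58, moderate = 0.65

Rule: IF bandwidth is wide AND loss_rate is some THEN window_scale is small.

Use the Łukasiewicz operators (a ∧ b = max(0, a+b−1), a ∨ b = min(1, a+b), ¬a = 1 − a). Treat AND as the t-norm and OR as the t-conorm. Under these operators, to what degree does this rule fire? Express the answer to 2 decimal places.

0.27

firing strength: wide=0.58, some=0.69; AND[max(0, a+b−1)] → w = 0.27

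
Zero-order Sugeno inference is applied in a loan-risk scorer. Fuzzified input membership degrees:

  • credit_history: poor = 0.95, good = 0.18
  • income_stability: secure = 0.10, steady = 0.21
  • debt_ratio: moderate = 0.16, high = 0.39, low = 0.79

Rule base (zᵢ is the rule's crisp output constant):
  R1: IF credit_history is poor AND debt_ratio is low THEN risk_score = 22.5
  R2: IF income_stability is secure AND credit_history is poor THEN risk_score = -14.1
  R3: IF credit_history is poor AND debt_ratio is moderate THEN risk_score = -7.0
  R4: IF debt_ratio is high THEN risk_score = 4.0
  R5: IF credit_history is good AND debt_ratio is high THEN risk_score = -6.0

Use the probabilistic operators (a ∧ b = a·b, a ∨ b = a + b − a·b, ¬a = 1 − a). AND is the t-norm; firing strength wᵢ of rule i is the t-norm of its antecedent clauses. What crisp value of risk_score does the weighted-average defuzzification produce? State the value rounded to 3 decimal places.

10.717

R1 (z=22.5): poor=0.95, low=0.79; AND[a·b] → w = 0.7505
R2 (z=-14.1): secure=0.10, poor=0.95; AND[a·b] → w = 0.0950
R3 (z=-7.0): poor=0.95, moderate=0.16; AND[a·b] → w = 0.1520
R4 (z=4.0): high=0.39 → w = 0.3900
R5 (z=-6.0): good=0.18, high=0.39; AND[a·b] → w = 0.0702
Weighted average = (0.7505·22.5 + 0.0950·-14.1 + 0.1520·-7.0 + 0.3900·4.0 + 0.0702·-6.0) / (0.7505 + 0.0950 + 0.1520 + 0.3900 + 0.0702)
  = 15.6216 / 1.4577 = 10.717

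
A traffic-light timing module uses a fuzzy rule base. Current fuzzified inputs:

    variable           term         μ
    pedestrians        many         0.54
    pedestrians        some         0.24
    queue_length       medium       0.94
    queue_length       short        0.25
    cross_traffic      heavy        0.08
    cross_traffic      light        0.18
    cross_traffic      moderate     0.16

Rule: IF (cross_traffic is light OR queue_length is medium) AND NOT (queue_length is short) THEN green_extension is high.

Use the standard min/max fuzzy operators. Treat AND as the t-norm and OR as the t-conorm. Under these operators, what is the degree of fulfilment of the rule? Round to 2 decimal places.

firing strength: (light=0.18 OR medium=0.94) = 0.94; AND[min(a, b)] with ¬short=1−0.25=0.75 → w = 0.75

0.75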